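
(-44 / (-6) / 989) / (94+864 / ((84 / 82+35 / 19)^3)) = 122478216707 / 2158596359499729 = 0.00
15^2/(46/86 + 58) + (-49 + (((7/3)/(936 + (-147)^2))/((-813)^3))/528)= -45.16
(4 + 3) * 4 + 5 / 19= 537 / 19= 28.26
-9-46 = -55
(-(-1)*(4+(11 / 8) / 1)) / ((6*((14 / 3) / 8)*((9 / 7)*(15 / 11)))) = 473 / 540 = 0.88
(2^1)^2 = 4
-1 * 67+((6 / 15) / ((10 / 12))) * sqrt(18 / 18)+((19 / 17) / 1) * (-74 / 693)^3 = -9409136280347 / 141445336725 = -66.52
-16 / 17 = -0.94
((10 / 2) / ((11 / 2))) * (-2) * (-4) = 7.27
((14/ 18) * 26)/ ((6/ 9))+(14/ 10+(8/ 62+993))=476561/ 465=1024.86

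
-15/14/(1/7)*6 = -45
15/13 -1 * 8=-89/13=-6.85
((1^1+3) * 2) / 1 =8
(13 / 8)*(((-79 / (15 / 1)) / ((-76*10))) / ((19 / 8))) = 1027 / 216600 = 0.00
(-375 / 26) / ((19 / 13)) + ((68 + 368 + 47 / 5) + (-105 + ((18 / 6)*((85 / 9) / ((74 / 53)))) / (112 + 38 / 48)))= 6293509159 / 19030210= 330.71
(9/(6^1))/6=1/4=0.25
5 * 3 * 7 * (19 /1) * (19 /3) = 12635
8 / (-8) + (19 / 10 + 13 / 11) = 229 / 110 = 2.08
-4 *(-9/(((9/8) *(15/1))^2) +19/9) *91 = -1532804/2025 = -756.94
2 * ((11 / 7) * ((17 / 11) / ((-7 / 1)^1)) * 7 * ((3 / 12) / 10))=-17 / 140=-0.12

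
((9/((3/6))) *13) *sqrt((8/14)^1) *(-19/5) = -8892 *sqrt(7)/35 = -672.17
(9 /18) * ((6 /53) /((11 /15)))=45 /583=0.08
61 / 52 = 1.17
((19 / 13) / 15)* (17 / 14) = 323 / 2730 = 0.12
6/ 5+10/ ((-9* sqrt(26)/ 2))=6/ 5 -10* sqrt(26)/ 117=0.76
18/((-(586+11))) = -6/199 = -0.03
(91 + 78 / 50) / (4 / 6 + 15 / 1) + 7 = 15167 / 1175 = 12.91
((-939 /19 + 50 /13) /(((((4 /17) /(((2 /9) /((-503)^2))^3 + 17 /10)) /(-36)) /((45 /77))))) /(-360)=-38411029511627176758108913 /1996046225260631778714480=-19.24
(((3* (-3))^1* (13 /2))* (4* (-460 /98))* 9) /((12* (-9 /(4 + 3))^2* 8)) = 1495 /24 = 62.29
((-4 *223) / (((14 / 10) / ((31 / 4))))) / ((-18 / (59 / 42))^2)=-120320765 / 4000752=-30.07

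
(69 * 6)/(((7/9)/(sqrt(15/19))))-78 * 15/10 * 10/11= -1170/11 + 3726 * sqrt(285)/133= 366.58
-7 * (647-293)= -2478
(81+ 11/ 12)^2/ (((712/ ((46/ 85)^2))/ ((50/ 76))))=511166881/ 281490624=1.82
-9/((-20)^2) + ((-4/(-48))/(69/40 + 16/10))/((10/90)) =0.20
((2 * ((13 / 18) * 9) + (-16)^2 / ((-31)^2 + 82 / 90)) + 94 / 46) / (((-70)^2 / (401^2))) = 26640384073 / 53025350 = 502.41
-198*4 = -792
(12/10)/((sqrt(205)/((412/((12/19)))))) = 54.67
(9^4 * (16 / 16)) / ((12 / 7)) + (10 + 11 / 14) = 3838.04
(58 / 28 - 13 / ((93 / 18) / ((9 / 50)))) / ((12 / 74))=649757 / 65100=9.98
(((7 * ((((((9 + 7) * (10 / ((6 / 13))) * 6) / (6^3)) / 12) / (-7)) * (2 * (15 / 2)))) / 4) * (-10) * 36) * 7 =7583.33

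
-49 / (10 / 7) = -343 / 10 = -34.30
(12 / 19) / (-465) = -4 / 2945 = -0.00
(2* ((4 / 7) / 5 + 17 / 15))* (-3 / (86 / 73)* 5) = -31.77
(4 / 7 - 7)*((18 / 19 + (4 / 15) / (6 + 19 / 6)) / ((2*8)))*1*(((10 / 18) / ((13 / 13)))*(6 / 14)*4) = -7653 / 20482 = -0.37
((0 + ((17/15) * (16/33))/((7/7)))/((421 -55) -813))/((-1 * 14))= 0.00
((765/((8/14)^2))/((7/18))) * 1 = 48195/8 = 6024.38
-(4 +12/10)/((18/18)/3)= -78/5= -15.60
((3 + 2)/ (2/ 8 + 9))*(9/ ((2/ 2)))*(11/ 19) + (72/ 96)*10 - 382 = -522587/ 1406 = -371.68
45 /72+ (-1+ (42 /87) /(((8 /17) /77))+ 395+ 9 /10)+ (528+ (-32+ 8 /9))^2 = 23243174999 /93960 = 247373.08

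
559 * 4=2236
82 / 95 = 0.86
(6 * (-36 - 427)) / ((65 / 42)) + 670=-73126 / 65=-1125.02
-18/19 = -0.95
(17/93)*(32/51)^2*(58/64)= 928/14229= 0.07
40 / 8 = 5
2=2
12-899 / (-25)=47.96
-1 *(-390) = 390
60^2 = 3600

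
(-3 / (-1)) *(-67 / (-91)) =201 / 91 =2.21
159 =159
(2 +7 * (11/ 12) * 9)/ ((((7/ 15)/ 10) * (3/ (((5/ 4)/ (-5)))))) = -5975/ 56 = -106.70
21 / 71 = 0.30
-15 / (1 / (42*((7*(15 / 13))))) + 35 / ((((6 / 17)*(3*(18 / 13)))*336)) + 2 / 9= -1028705507 / 202176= -5088.17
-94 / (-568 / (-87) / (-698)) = 1427061 / 142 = 10049.73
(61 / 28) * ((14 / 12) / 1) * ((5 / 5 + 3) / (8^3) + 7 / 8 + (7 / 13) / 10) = 475373 / 199680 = 2.38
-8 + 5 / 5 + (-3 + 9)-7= -8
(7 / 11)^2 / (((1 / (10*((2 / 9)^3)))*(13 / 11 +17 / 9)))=245 / 16929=0.01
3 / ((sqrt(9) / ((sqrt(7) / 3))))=sqrt(7) / 3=0.88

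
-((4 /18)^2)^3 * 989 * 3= -63296 /177147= -0.36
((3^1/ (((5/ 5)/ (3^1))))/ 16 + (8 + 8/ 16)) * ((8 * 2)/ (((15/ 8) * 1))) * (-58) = -13456/ 3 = -4485.33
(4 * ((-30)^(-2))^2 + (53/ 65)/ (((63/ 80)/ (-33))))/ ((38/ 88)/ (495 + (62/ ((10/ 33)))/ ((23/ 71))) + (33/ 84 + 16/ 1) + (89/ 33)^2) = -23008301554678/ 15936753369375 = -1.44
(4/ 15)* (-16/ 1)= -64/ 15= -4.27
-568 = -568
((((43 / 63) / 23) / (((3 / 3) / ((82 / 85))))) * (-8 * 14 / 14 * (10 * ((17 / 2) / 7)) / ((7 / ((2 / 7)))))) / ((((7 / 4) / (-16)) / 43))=155256832 / 3479049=44.63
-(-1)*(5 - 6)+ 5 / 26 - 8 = -229 / 26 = -8.81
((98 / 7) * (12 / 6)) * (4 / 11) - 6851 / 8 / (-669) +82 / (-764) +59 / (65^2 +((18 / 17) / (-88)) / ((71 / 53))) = 11.37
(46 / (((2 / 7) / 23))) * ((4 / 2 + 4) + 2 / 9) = 207368 / 9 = 23040.89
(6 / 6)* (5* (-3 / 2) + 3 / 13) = -7.27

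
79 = 79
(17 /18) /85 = 1 /90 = 0.01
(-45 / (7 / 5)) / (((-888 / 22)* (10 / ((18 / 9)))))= 165 / 1036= 0.16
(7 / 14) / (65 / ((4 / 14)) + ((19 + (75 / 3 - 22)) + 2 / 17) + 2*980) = 17 / 75127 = 0.00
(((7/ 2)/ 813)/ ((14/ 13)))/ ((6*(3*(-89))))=-13/ 5209704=-0.00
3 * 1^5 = 3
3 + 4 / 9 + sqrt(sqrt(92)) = sqrt(2)*23^(1 / 4) + 31 / 9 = 6.54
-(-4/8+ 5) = -9/2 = -4.50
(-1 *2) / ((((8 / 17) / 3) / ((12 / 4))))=-153 / 4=-38.25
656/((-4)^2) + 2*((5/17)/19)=13253/323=41.03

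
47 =47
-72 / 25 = -2.88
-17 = -17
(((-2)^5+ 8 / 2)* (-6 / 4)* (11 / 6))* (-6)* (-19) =8778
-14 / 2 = -7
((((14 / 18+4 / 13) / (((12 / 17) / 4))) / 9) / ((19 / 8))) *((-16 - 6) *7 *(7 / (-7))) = 2659888 / 60021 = 44.32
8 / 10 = 4 / 5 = 0.80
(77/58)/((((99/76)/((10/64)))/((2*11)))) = 7315/2088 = 3.50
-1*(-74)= 74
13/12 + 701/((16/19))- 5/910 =3640795/4368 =833.52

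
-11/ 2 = -5.50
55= 55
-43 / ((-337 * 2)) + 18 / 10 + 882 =2978621 / 3370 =883.86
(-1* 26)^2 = 676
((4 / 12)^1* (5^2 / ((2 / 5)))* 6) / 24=125 / 24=5.21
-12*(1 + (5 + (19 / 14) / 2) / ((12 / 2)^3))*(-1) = 2069 / 168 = 12.32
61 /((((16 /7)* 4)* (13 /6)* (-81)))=-427 /11232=-0.04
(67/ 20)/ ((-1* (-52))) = 67/ 1040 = 0.06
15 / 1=15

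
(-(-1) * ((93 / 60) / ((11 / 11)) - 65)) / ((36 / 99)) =-13959 / 80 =-174.49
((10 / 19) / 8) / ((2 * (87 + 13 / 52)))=5 / 13262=0.00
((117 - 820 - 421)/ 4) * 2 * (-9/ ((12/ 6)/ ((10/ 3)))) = 8430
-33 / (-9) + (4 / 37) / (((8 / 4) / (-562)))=-2965 / 111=-26.71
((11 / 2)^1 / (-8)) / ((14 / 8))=-11 / 28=-0.39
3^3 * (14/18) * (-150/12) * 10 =-2625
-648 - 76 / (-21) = -13532 / 21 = -644.38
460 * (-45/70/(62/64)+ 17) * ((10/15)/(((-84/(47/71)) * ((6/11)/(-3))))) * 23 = 4847663425/970641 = 4994.29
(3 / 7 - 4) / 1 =-25 / 7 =-3.57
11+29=40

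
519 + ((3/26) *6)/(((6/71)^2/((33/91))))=2622261/4732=554.15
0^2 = 0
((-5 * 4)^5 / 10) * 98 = -31360000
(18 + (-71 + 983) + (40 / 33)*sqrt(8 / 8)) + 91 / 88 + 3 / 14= 1723187 / 1848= 932.46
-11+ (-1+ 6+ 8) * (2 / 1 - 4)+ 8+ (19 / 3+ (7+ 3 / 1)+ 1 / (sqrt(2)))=-38 / 3+ sqrt(2) / 2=-11.96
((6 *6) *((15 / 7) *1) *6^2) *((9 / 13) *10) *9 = 15746400 / 91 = 173037.36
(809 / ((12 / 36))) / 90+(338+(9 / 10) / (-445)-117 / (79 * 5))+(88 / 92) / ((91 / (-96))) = 401367648698 / 1103691225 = 363.66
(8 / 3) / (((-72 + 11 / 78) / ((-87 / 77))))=18096 / 431585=0.04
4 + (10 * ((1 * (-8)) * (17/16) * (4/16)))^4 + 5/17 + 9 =887468481/4352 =203921.99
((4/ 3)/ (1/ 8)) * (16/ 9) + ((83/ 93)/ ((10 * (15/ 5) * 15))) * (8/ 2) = 132322/ 6975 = 18.97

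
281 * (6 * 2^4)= 26976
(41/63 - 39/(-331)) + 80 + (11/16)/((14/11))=7751005/95328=81.31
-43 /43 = -1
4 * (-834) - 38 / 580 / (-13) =-12576701 / 3770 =-3335.99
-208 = -208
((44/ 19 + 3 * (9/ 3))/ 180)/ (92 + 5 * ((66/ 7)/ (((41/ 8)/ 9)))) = 12341/ 34312176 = 0.00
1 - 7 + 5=-1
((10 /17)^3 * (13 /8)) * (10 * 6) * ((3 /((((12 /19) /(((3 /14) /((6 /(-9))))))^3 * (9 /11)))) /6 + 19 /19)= 62973031875 /3451205632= 18.25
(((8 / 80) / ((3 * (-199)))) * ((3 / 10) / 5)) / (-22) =0.00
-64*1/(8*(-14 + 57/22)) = 176/251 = 0.70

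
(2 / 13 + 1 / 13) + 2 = 2.23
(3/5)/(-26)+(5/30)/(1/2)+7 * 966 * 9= 23734741/390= 60858.31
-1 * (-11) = 11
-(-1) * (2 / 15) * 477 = 318 / 5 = 63.60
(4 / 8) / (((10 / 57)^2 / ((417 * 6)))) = 40644.99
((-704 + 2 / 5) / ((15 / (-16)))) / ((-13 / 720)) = -2701824 / 65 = -41566.52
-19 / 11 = -1.73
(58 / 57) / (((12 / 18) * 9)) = 29 / 171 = 0.17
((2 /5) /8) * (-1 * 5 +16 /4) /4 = -1 /80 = -0.01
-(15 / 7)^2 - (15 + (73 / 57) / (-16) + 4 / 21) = -293485 / 14896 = -19.70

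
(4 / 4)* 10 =10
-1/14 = -0.07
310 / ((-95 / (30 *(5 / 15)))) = -620 / 19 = -32.63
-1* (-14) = 14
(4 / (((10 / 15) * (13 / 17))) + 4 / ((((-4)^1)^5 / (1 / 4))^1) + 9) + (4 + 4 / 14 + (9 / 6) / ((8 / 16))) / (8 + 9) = 1609637 / 93184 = 17.27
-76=-76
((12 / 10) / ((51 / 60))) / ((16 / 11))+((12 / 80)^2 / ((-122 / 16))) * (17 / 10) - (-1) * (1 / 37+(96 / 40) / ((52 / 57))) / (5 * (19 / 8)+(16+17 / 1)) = 1.02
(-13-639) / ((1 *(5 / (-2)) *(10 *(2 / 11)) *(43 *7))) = 3586 / 7525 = 0.48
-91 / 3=-30.33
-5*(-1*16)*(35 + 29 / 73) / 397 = 206720 / 28981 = 7.13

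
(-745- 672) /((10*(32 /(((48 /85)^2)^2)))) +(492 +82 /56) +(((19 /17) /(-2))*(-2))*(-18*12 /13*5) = 38017569295753 /95005137500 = 400.16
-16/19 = -0.84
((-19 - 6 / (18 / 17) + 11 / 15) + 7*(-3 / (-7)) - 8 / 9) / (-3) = 982 / 135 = 7.27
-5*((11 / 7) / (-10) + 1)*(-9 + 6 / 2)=177 / 7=25.29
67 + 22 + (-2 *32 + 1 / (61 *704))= 1073601 / 42944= 25.00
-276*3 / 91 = -828 / 91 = -9.10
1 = 1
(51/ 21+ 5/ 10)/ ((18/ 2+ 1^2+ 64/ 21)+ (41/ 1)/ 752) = 46248/ 206909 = 0.22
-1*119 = -119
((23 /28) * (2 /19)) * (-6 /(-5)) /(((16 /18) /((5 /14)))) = 621 /14896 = 0.04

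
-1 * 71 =-71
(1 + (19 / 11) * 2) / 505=49 / 5555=0.01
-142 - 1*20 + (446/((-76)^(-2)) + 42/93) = 79853968/31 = 2575934.45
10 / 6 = 5 / 3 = 1.67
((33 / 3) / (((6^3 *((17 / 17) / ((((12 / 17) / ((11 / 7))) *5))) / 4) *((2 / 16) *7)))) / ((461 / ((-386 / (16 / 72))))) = -15440 / 7837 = -1.97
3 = 3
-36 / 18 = -2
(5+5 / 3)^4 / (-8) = -20000 / 81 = -246.91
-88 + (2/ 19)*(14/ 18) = -15034/ 171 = -87.92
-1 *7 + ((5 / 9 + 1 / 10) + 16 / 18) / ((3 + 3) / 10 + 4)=-2759 / 414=-6.66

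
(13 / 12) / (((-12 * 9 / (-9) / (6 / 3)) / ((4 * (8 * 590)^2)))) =144809600 / 9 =16089955.56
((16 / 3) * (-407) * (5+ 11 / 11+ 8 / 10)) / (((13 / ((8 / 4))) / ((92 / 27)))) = -40739072 / 5265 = -7737.72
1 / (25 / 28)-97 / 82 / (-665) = 305853 / 272650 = 1.12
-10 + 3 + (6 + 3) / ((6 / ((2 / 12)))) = -27 / 4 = -6.75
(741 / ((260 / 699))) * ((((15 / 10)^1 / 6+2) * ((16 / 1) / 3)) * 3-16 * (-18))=3227283 / 5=645456.60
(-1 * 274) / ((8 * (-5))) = 137 / 20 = 6.85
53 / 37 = 1.43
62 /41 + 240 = 9902 /41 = 241.51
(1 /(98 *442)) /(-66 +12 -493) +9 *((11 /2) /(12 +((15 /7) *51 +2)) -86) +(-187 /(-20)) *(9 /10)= -782315733096823 /1022389713800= -765.18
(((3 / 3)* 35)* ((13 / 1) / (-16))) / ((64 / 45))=-20475 / 1024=-20.00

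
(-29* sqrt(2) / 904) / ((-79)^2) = -29* sqrt(2) / 5641864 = -0.00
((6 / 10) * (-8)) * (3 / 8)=-9 / 5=-1.80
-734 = -734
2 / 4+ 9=19 / 2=9.50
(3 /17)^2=9 /289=0.03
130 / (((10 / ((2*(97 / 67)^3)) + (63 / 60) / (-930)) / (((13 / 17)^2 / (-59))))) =-124318840022000 / 158868673391739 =-0.78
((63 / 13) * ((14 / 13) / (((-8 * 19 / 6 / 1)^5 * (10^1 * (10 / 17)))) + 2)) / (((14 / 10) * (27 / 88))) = 36258012558713 / 1606889207040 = 22.56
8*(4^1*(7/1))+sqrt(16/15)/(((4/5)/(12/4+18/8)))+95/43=7*sqrt(15)/4+9727/43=232.99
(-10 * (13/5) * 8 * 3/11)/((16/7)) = -273/11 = -24.82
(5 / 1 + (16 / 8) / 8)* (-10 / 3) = -35 / 2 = -17.50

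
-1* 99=-99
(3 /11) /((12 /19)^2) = 361 /528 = 0.68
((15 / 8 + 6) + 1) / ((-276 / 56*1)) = -497 / 276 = -1.80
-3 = -3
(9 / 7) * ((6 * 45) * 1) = 2430 / 7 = 347.14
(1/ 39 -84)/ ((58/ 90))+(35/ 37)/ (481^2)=-32348271110/ 248250353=-130.31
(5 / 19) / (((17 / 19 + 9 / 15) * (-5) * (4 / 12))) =-15 / 142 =-0.11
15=15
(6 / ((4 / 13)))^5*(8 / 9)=10024911 / 4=2506227.75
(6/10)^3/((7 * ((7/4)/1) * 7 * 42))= 18/300125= 0.00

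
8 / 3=2.67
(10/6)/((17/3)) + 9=158/17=9.29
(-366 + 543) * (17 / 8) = 3009 / 8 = 376.12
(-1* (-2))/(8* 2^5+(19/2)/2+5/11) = 88/11493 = 0.01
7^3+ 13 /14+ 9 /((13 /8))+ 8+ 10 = 66879 /182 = 367.47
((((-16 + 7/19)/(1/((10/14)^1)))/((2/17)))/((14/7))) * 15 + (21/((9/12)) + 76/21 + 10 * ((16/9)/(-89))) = -289929907/426132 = -680.38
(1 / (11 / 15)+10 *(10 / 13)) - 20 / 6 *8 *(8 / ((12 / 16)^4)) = -23114435 / 34749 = -665.18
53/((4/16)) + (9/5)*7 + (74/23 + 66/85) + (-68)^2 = 9486821/1955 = 4852.59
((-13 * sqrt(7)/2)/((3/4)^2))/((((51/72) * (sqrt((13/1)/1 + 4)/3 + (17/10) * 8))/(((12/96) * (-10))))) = -26000 * sqrt(119)/700247 + 62400 * sqrt(7)/41191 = 3.60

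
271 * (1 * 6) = 1626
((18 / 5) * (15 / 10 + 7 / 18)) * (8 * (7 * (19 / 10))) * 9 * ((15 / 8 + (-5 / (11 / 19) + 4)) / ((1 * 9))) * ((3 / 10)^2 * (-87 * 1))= 15643.57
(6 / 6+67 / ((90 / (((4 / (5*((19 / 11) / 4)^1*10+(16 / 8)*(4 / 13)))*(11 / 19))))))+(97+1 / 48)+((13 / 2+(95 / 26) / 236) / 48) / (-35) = 73212738462719 / 746348383872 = 98.09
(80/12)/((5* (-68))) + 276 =14075/51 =275.98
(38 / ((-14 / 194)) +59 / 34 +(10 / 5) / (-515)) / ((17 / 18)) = -578966769 / 1041845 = -555.71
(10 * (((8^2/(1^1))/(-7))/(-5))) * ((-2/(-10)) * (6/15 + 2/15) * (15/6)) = 512/105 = 4.88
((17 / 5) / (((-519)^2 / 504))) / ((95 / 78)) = 74256 / 14216275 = 0.01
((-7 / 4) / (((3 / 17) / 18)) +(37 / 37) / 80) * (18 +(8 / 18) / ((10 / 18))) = -671113 / 200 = -3355.56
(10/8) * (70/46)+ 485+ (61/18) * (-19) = 349841/828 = 422.51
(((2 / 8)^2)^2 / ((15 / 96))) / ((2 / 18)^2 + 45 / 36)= 0.02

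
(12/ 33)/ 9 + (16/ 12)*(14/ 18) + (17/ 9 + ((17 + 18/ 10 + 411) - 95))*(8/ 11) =365224/ 1485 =245.94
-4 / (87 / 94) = -376 / 87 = -4.32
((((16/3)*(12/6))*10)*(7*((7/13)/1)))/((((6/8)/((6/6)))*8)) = 7840/117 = 67.01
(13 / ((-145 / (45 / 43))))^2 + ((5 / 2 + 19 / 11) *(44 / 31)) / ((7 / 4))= 37416039 / 10885063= 3.44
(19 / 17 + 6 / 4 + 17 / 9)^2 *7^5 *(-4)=-31960880287 / 23409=-1365324.46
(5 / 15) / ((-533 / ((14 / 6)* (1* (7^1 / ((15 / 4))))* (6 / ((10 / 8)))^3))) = -100352 / 333125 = -0.30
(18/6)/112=0.03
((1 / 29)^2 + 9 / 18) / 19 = 843 / 31958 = 0.03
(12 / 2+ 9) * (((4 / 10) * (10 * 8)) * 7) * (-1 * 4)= -13440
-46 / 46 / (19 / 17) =-17 / 19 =-0.89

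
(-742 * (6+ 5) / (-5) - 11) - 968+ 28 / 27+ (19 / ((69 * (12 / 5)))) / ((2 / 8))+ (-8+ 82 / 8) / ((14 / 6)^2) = 398808097 / 608580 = 655.31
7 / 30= 0.23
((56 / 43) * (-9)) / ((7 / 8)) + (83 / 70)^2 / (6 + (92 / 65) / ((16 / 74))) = -456482489 / 34365170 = -13.28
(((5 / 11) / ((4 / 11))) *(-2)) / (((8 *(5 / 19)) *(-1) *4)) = 19 / 64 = 0.30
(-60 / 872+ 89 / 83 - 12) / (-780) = 198971 / 14113320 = 0.01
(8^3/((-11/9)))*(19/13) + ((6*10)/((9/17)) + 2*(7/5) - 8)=-504.12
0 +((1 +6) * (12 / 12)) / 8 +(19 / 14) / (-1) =-27 / 56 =-0.48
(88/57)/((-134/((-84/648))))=154/103113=0.00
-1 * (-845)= 845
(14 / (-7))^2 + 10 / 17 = 78 / 17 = 4.59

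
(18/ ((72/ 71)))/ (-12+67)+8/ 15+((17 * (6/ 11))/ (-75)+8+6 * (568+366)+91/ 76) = 175996699/ 31350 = 5613.93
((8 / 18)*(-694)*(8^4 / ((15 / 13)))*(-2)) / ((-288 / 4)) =-36954112 / 1215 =-30414.91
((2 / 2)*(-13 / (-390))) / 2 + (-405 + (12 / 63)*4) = -56591 / 140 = -404.22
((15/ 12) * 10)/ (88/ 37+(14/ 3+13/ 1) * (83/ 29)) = 80475/ 340838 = 0.24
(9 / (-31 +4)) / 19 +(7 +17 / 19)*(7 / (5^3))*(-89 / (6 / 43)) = -80372 / 285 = -282.01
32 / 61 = 0.52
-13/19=-0.68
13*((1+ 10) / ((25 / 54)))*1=7722 / 25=308.88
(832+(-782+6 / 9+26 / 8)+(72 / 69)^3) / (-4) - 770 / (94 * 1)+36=385525873 / 27448752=14.05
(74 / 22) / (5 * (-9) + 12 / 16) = -148 / 1947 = -0.08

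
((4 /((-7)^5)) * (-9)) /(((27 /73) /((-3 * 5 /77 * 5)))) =-0.01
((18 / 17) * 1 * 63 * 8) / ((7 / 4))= 5184 / 17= 304.94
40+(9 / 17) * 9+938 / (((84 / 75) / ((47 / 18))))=1365721 / 612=2231.57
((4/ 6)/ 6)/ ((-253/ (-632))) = 632/ 2277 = 0.28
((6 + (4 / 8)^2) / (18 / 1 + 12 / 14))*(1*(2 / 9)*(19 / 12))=3325 / 28512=0.12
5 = 5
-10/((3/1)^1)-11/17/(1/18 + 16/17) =-3644/915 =-3.98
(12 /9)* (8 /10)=16 /15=1.07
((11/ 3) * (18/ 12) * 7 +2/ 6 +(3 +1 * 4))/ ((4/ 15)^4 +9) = 4640625/ 911762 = 5.09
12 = 12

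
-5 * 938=-4690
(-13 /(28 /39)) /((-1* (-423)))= -169 /3948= -0.04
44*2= 88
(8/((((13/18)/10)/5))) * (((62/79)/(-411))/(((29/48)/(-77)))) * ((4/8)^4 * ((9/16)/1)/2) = 9667350/4080271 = 2.37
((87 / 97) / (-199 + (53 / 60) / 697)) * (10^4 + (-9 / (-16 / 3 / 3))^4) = -635260277320785 / 13225923690496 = -48.03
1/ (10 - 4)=1/ 6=0.17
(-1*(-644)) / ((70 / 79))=3634 / 5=726.80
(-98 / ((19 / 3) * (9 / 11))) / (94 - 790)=539 / 19836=0.03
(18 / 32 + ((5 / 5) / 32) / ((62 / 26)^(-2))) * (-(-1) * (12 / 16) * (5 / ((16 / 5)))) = 0.87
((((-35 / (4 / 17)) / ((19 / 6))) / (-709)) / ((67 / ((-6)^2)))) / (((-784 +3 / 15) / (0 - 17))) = 2731050 / 3537120883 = 0.00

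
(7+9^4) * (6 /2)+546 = 20250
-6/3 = -2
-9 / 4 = -2.25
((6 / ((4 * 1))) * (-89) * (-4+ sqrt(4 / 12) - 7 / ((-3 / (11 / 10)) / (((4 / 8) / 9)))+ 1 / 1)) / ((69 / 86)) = 5905061 / 12420 - 3827 * sqrt(3) / 69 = 379.38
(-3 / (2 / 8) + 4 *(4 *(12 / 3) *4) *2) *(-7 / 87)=-3500 / 87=-40.23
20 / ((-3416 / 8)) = -0.05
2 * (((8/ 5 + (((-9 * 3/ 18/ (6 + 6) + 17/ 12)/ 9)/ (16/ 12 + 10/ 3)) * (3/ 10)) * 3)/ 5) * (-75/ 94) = -16221/ 10528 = -1.54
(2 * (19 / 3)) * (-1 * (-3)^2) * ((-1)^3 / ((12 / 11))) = 209 / 2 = 104.50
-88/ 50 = -44/ 25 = -1.76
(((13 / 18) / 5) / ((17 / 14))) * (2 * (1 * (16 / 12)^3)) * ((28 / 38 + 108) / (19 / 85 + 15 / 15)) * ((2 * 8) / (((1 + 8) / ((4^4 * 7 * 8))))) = 53075771392 / 41553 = 1277303.00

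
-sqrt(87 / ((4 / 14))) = -sqrt(1218) / 2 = -17.45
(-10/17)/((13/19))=-0.86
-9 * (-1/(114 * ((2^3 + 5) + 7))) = 0.00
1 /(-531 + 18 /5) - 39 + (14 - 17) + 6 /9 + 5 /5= -106364 /2637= -40.34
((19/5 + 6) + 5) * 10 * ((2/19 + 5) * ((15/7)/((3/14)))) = 143560/19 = 7555.79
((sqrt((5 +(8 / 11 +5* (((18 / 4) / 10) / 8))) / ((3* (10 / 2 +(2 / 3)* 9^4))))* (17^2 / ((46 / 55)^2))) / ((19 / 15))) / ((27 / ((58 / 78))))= 397375* sqrt(67918290) / 17046817632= 0.19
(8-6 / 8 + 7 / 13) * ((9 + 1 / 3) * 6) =5670 / 13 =436.15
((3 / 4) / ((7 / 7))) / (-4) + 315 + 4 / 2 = 5069 / 16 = 316.81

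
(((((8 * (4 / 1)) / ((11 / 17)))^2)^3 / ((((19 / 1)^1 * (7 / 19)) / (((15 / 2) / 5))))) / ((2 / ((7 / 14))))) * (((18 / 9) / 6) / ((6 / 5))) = 8099224176558080 / 37202781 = 217704804.83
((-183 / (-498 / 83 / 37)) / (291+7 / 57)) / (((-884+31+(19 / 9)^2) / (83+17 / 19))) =-0.38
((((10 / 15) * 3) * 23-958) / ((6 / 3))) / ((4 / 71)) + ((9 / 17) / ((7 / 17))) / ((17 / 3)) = -963159 / 119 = -8093.77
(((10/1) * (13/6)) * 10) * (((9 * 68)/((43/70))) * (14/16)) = 8121750/43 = 188877.91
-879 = -879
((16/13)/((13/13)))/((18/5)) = 40/117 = 0.34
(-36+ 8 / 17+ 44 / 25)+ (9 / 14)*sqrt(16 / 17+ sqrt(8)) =-14352 / 425+ 9*sqrt(272+ 578*sqrt(2)) / 238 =-32.52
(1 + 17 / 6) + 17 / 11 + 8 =883 / 66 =13.38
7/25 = 0.28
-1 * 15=-15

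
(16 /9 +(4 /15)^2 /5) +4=724 /125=5.79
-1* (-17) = 17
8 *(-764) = -6112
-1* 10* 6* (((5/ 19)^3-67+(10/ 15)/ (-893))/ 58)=647800700/ 9348817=69.29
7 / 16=0.44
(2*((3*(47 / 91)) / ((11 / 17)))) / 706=2397 / 353353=0.01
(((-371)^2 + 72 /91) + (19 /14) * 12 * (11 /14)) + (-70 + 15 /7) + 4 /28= 87642838 /637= 137586.87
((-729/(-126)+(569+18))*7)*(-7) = -58093/2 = -29046.50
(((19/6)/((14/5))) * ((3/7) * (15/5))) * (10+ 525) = 152475/196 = 777.93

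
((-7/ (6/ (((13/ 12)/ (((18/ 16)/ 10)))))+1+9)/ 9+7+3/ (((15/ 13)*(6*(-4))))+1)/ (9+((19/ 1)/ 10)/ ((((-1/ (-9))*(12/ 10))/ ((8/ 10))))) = 226121/ 594864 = 0.38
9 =9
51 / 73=0.70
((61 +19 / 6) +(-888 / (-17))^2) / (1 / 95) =460040255 / 1734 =265305.80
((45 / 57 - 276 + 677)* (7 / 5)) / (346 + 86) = 26719 / 20520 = 1.30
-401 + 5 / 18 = -7213 / 18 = -400.72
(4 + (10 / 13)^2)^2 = 602176 / 28561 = 21.08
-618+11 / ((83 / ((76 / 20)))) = -256261 / 415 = -617.50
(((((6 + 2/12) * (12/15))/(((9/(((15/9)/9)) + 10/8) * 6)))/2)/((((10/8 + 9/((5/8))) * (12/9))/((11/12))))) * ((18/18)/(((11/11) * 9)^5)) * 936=0.00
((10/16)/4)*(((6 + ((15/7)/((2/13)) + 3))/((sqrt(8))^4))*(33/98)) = 52965/2809856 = 0.02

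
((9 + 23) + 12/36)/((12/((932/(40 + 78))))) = 22601/1062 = 21.28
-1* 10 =-10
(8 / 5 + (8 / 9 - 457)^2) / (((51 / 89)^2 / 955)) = 127471485785203 / 210681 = 605045000.67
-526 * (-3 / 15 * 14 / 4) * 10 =3682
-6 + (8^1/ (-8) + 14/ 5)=-21/ 5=-4.20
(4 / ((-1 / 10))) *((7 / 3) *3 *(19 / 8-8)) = 1575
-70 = -70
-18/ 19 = -0.95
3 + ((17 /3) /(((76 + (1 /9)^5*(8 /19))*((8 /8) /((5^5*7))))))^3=547493371664166814282959433539 /126180597446940253888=4338966392.15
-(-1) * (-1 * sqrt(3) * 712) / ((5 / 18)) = -12816 * sqrt(3) / 5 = -4439.59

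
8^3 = 512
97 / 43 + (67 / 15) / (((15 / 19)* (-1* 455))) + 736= 3249839636 / 4402125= 738.24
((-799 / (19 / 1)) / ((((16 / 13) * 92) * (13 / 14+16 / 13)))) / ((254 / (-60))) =4726085 / 116325904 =0.04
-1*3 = -3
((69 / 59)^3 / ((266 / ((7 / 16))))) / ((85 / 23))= 7555707 / 10613986720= 0.00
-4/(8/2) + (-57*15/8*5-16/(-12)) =-12817/24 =-534.04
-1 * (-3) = 3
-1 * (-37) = 37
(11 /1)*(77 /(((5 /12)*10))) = 5082 /25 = 203.28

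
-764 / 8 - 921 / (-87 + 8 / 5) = -72347 / 854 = -84.72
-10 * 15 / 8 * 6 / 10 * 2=-45 / 2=-22.50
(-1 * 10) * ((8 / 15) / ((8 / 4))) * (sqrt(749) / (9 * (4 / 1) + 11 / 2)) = -16 * sqrt(749) / 249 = -1.76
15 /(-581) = -15 /581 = -0.03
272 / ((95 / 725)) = 39440 / 19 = 2075.79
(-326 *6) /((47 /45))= -88020 /47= -1872.77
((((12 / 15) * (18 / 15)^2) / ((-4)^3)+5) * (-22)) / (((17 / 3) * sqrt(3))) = -27401 * sqrt(3) / 4250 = -11.17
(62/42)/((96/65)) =2015/2016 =1.00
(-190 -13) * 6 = -1218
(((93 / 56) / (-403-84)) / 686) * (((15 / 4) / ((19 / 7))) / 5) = -279 / 203121856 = -0.00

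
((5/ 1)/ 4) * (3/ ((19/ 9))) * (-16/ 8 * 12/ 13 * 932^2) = -703585440/ 247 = -2848524.05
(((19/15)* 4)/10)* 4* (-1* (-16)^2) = -38912/75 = -518.83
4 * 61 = 244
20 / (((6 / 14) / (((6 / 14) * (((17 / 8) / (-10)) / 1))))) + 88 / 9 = 199 / 36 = 5.53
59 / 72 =0.82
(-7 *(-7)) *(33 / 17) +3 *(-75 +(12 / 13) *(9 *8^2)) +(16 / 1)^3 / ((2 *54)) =8969120 / 5967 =1503.12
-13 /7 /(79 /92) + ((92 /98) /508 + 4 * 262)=1028304561 /983234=1045.84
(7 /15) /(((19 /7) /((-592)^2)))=17172736 /285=60255.21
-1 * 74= -74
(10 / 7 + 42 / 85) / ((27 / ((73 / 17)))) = 83512 / 273105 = 0.31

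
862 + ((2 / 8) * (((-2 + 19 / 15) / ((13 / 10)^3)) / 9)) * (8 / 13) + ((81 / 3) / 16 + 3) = 10693425049 / 12338352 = 866.68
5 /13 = 0.38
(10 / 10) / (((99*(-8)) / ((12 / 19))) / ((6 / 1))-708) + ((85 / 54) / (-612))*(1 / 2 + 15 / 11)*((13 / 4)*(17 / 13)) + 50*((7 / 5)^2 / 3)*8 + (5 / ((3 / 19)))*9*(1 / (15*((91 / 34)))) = 547383323987 / 2039349312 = 268.41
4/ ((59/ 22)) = 88/ 59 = 1.49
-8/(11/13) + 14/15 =-1406/165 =-8.52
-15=-15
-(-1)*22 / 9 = 22 / 9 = 2.44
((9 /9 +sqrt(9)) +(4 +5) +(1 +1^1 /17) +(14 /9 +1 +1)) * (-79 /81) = -212905 /12393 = -17.18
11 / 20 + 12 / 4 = 71 / 20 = 3.55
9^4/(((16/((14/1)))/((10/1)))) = 229635/4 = 57408.75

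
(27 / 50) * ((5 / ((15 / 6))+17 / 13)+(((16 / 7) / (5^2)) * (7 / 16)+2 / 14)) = 214407 / 113750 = 1.88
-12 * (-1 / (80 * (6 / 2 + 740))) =0.00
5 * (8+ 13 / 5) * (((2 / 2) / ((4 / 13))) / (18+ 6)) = 689 / 96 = 7.18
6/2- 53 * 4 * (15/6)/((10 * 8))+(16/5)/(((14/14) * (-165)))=-24053/6600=-3.64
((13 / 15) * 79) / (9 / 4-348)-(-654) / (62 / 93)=20346737 / 20745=980.80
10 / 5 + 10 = 12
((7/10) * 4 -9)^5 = -28629151/3125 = -9161.33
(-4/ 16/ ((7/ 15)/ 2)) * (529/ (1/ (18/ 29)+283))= -71415/ 35861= -1.99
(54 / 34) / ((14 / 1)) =27 / 238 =0.11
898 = 898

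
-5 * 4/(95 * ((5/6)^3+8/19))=-864/4103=-0.21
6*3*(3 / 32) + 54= 891 / 16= 55.69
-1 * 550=-550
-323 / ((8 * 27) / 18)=-323 / 12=-26.92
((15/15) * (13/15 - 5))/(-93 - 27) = 31/900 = 0.03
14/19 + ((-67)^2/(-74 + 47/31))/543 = 14437673/23182299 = 0.62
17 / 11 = 1.55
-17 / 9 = -1.89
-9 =-9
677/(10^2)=677/100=6.77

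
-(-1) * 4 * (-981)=-3924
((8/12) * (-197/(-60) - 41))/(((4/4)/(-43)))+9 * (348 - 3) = 4186.21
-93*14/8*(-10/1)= 3255/2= 1627.50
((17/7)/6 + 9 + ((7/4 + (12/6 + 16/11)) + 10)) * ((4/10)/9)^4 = 90956/947244375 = 0.00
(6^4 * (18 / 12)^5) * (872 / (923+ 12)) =8581788 / 935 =9178.38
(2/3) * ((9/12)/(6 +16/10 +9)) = 5/166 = 0.03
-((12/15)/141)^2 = -16/497025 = -0.00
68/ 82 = 34/ 41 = 0.83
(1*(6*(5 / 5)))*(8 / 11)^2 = 384 / 121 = 3.17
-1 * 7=-7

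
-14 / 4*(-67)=469 / 2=234.50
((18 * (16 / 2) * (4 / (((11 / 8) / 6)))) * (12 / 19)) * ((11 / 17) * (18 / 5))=5971968 / 1615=3697.81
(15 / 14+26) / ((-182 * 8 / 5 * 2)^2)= 9475 / 118716416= 0.00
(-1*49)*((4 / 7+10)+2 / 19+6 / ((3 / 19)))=-45318 / 19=-2385.16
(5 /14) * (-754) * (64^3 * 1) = -494141440 /7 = -70591634.29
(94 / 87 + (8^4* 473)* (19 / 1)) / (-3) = -12270251.03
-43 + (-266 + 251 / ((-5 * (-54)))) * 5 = -1368.35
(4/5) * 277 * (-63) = -69804/5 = -13960.80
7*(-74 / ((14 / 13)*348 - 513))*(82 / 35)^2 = 20.57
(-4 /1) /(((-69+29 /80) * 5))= 64 /5491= 0.01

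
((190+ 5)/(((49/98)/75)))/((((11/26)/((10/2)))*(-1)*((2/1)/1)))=-172840.91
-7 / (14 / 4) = -2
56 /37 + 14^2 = 7308 /37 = 197.51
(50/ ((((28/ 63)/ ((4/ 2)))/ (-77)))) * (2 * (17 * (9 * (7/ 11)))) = -3373650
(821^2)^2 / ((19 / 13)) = 5906306505853 / 19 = 310858237150.16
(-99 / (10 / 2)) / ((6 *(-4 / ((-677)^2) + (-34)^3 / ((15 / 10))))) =0.00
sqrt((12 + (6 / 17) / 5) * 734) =6 * sqrt(1778115) / 85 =94.13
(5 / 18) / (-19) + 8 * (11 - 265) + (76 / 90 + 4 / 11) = -12733157 / 6270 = -2030.81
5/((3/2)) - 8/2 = -2/3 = -0.67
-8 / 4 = -2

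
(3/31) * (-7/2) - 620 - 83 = -703.34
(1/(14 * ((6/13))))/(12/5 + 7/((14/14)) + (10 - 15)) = 65/1848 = 0.04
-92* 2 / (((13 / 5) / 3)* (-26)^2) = -690 / 2197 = -0.31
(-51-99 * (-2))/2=147/2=73.50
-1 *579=-579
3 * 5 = 15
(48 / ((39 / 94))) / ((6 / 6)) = 1504 / 13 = 115.69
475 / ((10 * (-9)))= -95 / 18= -5.28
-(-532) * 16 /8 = 1064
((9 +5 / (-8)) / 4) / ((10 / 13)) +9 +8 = 6311 / 320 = 19.72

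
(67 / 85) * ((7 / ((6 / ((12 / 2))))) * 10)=938 / 17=55.18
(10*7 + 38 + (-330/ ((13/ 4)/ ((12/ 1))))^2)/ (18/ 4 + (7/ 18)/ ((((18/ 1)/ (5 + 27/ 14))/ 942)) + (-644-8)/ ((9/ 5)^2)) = -81299328048/ 3051295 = -26644.20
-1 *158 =-158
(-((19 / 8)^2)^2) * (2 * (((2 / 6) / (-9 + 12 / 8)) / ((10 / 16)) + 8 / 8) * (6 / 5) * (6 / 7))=-27237089 / 448000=-60.80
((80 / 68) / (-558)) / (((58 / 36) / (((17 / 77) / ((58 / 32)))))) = -320 / 2007467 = -0.00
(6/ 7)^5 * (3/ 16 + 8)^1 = 63666/ 16807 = 3.79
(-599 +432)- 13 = -180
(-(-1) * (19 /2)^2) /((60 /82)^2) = 168.57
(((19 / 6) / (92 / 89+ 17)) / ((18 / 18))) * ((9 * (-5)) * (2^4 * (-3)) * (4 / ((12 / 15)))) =202920 / 107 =1896.45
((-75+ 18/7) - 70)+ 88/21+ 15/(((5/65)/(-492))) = -2017643/21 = -96078.24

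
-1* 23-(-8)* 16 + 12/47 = 4947/47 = 105.26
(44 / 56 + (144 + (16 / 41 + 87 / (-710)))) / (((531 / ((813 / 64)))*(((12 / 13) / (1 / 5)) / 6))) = 1084699993 / 240448600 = 4.51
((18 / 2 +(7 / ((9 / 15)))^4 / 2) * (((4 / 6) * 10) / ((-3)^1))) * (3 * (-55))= 826145650 / 243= 3399776.34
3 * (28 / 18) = 14 / 3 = 4.67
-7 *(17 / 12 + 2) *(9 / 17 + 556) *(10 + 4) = -19007149 / 102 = -186344.60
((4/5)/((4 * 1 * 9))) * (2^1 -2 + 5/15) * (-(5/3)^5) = -625/6561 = -0.10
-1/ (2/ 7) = -7/ 2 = -3.50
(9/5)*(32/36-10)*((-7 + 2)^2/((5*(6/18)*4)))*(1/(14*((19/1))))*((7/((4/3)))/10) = -369/3040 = -0.12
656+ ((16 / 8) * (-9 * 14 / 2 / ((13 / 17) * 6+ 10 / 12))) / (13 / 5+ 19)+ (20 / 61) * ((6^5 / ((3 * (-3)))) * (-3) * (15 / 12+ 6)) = 32847439 / 4819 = 6816.24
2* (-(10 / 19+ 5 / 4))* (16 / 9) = -120 / 19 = -6.32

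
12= 12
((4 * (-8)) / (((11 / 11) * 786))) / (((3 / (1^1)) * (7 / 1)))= -0.00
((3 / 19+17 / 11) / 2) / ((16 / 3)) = 0.16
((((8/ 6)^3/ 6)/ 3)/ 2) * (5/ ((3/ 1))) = 80/ 729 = 0.11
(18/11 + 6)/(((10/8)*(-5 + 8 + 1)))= 84/55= 1.53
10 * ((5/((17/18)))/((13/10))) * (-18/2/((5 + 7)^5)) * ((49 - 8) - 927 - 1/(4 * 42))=18606125/14257152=1.31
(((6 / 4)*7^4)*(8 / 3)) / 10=4802 / 5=960.40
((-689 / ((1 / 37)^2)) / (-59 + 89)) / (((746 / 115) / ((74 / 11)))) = -802698091 / 24618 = -32606.15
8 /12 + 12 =38 /3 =12.67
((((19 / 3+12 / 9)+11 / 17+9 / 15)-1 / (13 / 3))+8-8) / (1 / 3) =28784 / 1105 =26.05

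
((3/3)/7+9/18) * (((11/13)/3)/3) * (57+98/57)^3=412439092153/33705126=12236.69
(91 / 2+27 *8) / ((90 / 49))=25627 / 180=142.37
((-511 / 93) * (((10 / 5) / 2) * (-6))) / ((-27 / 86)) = -87892 / 837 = -105.01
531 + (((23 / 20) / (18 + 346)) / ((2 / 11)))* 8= 966673 / 1820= 531.14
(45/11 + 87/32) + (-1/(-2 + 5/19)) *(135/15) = 4221/352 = 11.99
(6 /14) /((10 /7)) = 3 /10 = 0.30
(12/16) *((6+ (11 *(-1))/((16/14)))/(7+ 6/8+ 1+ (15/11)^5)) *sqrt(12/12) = -0.20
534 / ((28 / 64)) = 1220.57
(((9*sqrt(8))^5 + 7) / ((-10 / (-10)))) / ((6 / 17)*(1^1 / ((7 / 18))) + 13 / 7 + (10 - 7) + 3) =119 / 149 + 128490624*sqrt(2) / 149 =1219552.36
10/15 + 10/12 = 3/2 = 1.50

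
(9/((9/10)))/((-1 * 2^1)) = -5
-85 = -85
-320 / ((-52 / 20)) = 1600 / 13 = 123.08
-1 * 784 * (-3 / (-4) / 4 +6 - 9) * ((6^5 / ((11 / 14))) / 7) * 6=205752960 / 11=18704814.55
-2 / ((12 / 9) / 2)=-3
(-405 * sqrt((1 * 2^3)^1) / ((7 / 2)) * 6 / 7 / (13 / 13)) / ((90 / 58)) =-6264 * sqrt(2) / 49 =-180.79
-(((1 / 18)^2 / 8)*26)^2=-169 / 1679616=-0.00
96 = 96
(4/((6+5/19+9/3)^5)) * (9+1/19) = 5603803/10554638336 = 0.00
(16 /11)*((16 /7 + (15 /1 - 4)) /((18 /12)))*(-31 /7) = -30752 /539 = -57.05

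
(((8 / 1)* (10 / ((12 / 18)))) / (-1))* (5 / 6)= -100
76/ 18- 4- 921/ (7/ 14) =-16576/ 9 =-1841.78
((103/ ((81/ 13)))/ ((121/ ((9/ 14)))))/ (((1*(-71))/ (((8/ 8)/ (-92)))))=1339/ 99586872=0.00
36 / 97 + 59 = 5759 / 97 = 59.37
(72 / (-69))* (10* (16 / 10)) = -384 / 23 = -16.70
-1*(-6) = 6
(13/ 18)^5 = 371293/ 1889568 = 0.20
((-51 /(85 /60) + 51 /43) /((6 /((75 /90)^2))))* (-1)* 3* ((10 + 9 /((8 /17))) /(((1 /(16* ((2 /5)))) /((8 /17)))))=2325340 /2193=1060.35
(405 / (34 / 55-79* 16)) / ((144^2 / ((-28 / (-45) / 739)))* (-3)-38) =51975 / 11978970086212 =0.00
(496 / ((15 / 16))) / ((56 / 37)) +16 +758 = 117974 / 105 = 1123.56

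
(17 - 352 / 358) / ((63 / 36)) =11468 / 1253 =9.15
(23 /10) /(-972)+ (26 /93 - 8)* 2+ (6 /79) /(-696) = -10660907053 /690324120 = -15.44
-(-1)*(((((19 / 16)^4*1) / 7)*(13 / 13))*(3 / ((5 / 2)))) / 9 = 130321 / 3440640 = 0.04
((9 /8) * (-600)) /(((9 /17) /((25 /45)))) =-708.33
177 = 177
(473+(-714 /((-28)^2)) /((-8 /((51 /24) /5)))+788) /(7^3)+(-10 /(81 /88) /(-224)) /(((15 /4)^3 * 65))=16062146026757 /4368821184000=3.68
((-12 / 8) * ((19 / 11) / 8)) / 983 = -57 / 173008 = -0.00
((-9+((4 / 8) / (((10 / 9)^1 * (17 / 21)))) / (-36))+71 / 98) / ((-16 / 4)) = 552509 / 266560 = 2.07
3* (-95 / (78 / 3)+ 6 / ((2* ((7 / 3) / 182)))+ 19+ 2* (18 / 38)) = 750.88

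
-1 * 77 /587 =-77 /587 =-0.13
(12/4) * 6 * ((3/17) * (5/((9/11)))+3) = 1248/17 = 73.41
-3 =-3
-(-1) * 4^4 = 256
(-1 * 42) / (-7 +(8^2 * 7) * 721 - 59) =-21 / 161471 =-0.00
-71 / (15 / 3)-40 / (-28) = -447 / 35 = -12.77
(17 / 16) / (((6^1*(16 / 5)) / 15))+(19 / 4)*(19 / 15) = 52583 / 7680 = 6.85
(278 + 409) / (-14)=-687 / 14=-49.07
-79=-79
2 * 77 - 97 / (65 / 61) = 4093 / 65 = 62.97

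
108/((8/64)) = 864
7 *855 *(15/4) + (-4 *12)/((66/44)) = 89647/4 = 22411.75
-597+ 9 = -588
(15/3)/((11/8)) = 40/11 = 3.64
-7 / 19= -0.37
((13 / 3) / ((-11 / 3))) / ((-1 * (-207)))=-13 / 2277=-0.01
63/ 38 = 1.66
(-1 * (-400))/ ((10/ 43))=1720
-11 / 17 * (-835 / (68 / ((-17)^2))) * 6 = 27555 / 2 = 13777.50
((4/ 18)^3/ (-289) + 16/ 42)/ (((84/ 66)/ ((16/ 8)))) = 0.60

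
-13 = -13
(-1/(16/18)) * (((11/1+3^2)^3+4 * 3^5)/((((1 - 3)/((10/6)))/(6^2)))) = 302805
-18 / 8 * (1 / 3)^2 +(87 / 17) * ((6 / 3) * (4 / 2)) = 1375 / 68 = 20.22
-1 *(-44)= 44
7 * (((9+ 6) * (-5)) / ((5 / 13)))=-1365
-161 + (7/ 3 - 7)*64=-1379/ 3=-459.67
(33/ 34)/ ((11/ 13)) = 39/ 34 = 1.15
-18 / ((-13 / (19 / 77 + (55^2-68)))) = 4094.65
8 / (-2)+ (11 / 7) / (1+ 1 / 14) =-38 / 15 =-2.53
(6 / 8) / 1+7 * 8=227 / 4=56.75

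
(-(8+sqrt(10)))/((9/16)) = -128/9- 16 * sqrt(10)/9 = -19.84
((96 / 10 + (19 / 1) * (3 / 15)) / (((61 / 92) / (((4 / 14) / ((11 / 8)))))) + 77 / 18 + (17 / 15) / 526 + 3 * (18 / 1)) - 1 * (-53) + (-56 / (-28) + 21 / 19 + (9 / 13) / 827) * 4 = 1452361289369566 / 11355108419655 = 127.90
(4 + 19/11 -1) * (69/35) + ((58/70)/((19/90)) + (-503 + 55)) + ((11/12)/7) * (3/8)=-101756121/234080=-434.71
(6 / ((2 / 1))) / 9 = 1 / 3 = 0.33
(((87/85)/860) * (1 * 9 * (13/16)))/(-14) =-10179/16374400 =-0.00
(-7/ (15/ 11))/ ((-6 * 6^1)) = 77/ 540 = 0.14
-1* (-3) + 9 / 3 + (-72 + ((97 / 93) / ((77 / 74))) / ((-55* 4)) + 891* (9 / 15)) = 369117317 / 787710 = 468.60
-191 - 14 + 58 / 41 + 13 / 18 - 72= -202849 / 738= -274.86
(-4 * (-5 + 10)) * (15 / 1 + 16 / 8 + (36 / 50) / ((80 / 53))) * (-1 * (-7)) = -122339 / 50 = -2446.78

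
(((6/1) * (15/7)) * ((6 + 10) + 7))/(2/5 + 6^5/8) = 5175/17017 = 0.30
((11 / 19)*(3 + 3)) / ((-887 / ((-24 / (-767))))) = -1584 / 12926251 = -0.00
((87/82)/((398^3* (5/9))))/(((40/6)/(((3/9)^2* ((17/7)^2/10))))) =75429/253313974256000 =0.00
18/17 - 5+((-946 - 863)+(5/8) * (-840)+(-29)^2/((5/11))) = -41458/85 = -487.74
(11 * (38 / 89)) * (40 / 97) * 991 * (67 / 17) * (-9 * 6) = -408477.21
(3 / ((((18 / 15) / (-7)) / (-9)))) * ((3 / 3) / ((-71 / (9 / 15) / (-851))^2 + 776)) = 293301405 / 1445127374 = 0.20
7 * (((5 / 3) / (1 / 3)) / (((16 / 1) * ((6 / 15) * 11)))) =175 / 352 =0.50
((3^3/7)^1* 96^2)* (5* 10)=1777371.43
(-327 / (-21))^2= 11881 / 49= 242.47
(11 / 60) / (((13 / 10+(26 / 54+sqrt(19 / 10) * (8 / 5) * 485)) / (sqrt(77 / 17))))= -47619 * sqrt(1309) / 2835843657566+1037124 * sqrt(248710) / 1417921828783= 0.00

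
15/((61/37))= 555/61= 9.10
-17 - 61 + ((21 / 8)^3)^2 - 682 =-113463319 / 262144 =-432.83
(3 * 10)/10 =3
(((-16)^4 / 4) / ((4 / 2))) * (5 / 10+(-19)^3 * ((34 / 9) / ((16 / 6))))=-79596885.33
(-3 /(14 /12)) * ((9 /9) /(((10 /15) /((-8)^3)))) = 13824 /7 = 1974.86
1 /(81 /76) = 76 /81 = 0.94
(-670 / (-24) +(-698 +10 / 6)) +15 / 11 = -88051 / 132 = -667.05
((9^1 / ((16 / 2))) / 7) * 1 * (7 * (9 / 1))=81 / 8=10.12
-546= -546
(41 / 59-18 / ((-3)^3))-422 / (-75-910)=312079 / 174345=1.79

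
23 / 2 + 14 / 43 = 1017 / 86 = 11.83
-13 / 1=-13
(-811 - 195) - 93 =-1099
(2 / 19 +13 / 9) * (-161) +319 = 11884 / 171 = 69.50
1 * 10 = 10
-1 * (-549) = 549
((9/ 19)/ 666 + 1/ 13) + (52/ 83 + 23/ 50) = 22076088/ 18963425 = 1.16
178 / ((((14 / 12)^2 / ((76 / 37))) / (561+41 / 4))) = 278203320 / 1813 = 153449.16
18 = 18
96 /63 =32 /21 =1.52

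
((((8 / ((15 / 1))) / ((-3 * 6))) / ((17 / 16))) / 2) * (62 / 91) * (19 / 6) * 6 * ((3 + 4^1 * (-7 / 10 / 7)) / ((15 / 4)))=-150784 / 1204875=-0.13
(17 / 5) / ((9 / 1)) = 17 / 45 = 0.38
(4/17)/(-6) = -2/51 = -0.04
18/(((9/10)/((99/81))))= 220/9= 24.44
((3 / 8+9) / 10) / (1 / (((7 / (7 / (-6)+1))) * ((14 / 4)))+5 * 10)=2205 / 117584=0.02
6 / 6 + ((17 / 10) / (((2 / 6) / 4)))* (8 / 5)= 841 / 25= 33.64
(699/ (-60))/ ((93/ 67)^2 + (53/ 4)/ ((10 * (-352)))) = -736339648/ 121540003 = -6.06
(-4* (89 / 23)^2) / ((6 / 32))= -506944 / 1587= -319.44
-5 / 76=-0.07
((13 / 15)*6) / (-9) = -26 / 45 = -0.58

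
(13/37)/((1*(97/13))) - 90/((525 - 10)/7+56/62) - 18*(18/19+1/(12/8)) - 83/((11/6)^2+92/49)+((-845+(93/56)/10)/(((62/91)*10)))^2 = 128025241012335297362179357/8351343711373099520000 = 15329.90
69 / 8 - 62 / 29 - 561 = -128647 / 232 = -554.51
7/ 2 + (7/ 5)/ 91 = 457/ 130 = 3.52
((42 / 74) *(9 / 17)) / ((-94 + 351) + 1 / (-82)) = 15498 / 13254917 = 0.00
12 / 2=6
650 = 650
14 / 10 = 7 / 5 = 1.40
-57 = -57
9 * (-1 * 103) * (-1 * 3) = 2781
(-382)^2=145924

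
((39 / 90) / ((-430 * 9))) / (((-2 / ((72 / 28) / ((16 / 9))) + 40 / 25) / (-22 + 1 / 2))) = 39 / 3520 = 0.01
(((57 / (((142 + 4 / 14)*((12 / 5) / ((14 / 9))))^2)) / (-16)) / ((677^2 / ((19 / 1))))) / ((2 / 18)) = -21669025 / 785669243784192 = -0.00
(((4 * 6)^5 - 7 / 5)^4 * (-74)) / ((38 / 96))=-469703614590634406875070639395488 / 625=-751525783345015051000113000000.00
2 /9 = 0.22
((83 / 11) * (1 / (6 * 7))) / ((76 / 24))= 83 / 1463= 0.06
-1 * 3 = -3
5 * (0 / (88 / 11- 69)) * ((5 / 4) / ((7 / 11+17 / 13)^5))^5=0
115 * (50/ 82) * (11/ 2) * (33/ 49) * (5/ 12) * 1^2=1739375/ 16072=108.22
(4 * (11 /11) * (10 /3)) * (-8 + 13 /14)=-660 /7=-94.29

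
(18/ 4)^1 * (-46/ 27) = -23/ 3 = -7.67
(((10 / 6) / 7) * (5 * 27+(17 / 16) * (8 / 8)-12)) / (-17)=-9925 / 5712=-1.74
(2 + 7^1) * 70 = 630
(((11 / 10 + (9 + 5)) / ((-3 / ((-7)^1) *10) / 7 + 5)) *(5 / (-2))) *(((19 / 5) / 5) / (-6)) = 0.85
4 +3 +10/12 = 47/6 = 7.83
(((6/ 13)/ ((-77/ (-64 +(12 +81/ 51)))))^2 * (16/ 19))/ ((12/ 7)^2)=2937796/ 112285459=0.03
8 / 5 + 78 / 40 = 71 / 20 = 3.55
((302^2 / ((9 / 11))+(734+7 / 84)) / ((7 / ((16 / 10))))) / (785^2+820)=8078806 / 194369175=0.04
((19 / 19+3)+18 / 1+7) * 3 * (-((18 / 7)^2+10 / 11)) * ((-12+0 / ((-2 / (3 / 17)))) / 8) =529047 / 539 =981.53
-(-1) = 1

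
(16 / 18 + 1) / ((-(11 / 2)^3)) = -136 / 11979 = -0.01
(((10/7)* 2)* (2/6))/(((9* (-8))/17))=-85/378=-0.22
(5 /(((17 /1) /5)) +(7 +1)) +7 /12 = 2051 /204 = 10.05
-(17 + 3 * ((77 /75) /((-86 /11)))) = -35703 /2150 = -16.61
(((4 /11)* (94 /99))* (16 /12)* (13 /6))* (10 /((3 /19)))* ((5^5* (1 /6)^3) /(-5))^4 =8856964111328125 /2000122844544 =4428.21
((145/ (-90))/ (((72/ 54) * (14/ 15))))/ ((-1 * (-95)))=-29/ 2128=-0.01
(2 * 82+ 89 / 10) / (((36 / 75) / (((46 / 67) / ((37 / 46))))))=4573205 / 14874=307.46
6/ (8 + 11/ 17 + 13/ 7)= 357/ 625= 0.57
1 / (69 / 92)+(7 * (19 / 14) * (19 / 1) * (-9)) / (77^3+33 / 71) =258618971 / 194483256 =1.33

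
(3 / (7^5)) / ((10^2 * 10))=3 / 16807000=0.00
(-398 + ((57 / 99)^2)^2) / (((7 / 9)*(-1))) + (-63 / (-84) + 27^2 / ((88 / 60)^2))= 785148668 / 922383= 851.22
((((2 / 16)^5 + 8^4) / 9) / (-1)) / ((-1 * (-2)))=-14913081 / 65536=-227.56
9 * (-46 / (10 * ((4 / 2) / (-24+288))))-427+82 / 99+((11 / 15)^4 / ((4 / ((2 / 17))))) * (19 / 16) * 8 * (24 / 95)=-92948166023 / 15778125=-5890.95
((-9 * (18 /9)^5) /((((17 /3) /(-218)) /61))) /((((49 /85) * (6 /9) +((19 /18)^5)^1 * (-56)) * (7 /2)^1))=-27137673285120 /10258942183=-2645.27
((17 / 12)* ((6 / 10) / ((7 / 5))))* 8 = 34 / 7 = 4.86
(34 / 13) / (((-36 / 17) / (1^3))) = -289 / 234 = -1.24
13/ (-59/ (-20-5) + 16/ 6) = 75/ 29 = 2.59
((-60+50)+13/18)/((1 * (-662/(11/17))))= 0.01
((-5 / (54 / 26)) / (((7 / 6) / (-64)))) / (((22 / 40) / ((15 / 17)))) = 832000 / 3927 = 211.87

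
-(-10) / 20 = 1 / 2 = 0.50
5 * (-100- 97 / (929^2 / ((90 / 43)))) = -18555425150 / 37110763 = -500.00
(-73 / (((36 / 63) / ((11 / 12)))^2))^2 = 187330555489 / 5308416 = 35289.35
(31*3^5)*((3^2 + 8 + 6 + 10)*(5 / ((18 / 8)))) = 552420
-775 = -775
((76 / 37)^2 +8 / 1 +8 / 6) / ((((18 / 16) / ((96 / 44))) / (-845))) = -273644800 / 12321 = -22209.63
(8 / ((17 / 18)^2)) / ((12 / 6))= 1296 / 289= 4.48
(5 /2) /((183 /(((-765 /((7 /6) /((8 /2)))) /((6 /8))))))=-47.78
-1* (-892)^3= 709732288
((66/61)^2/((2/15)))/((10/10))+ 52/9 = 14.56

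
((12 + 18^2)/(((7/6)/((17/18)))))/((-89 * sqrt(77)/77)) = -272 * sqrt(77)/89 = -26.82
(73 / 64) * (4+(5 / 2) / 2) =1533 / 256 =5.99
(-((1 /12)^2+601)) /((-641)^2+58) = -86545 /59175216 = -0.00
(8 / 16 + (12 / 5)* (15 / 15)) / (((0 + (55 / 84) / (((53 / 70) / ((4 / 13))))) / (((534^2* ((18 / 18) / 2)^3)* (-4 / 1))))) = -4273276527 / 2750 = -1553918.74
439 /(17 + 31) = 439 /48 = 9.15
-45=-45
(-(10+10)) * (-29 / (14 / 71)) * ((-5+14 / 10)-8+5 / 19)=-4435086 / 133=-33346.51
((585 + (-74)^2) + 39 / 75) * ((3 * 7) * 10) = 6364596 / 5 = 1272919.20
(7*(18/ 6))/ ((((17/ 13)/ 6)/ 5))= 8190/ 17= 481.76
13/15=0.87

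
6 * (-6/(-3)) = 12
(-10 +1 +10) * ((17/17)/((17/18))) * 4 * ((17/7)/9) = 8/7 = 1.14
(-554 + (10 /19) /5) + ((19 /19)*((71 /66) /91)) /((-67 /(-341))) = -384947149 /695058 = -553.83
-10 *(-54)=540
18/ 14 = 9/ 7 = 1.29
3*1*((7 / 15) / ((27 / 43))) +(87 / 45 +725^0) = 697 / 135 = 5.16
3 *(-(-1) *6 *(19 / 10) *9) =1539 / 5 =307.80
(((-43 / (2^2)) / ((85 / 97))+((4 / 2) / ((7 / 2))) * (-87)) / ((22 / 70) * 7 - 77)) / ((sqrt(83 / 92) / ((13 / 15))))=0.76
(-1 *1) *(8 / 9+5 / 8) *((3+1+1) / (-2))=545 / 144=3.78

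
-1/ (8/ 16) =-2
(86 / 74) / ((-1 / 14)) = -602 / 37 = -16.27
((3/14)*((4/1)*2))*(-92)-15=-1209/7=-172.71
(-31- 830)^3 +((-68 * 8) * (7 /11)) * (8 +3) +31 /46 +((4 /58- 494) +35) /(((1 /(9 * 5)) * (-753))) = -638281160.90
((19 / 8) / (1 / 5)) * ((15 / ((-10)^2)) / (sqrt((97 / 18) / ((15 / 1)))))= 2.97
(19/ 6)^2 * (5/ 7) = 1805/ 252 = 7.16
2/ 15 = 0.13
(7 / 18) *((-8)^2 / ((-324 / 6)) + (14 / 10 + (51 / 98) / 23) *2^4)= 1641404 / 195615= 8.39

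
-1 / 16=-0.06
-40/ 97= -0.41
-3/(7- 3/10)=-30/67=-0.45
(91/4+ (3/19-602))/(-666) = 44011/50616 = 0.87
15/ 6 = 5/ 2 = 2.50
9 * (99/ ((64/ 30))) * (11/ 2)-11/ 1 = 146311/ 64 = 2286.11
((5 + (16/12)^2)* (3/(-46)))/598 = -61/82524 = -0.00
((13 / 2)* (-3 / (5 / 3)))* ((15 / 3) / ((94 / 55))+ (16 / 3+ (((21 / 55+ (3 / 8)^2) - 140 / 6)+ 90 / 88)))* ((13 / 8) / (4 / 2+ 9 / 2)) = 261879579 / 6617600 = 39.57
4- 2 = 2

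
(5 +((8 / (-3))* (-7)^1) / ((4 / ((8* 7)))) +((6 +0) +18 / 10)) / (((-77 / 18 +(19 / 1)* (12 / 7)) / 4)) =690816 / 17825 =38.76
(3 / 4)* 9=27 / 4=6.75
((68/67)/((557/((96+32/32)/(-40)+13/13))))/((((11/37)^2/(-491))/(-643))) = -418812552993/45155990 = -9274.80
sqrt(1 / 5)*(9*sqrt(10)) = 9*sqrt(2) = 12.73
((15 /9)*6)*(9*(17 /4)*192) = 73440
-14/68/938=-1/4556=-0.00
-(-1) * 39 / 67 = 39 / 67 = 0.58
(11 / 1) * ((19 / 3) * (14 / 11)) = 266 / 3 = 88.67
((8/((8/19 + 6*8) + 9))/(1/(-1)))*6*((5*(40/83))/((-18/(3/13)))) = 30400/1177189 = 0.03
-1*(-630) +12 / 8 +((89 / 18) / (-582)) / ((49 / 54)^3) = 14413037115 / 22823906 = 631.49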